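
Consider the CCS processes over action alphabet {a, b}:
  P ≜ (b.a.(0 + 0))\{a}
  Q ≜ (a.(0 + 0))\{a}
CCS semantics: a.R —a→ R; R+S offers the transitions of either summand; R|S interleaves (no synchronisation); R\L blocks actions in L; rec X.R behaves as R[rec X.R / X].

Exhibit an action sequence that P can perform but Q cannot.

b

P's transition system — 2 states:
  m0 = (b.a.(0 + 0))\{a} | =b=> m1
  m1 = (a.(0 + 0))\{a} | ·
Q's transition system — 1 states:
  n0 = (a.(0 + 0))\{a} | ·
Run σ = ⟨b⟩ on P: start {m0}
  step 1 (b): {m1}
  ✓ P
Run σ = ⟨b⟩ on Q: start {n0}
  step 1 (b): ∅  — Q cannot continue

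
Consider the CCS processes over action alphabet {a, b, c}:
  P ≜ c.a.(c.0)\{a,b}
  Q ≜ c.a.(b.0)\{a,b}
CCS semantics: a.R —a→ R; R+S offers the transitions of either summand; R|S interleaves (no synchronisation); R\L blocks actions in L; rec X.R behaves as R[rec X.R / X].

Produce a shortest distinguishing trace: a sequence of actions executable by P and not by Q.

cac

Reachable graph of P (4 states):
  u0 = c.a.(c.0)\{a,b} | =c=> u1
  u1 = a.(c.0)\{a,b} | =a=> u2
  u2 = (c.0)\{a,b} | =c=> u3
  u3 = 0\{a,b} | ∅
Reachable graph of Q (3 states):
  v0 = c.a.(b.0)\{a,b} | =c=> v1
  v1 = a.(b.0)\{a,b} | =a=> v2
  v2 = (b.0)\{a,b} | ∅
Trace ⟨cac⟩ through P, begin at {u0}:
  step 1 (c): {u1}
  step 2 (a): {u2}
  step 3 (c): {u3}
  ✓ P
Trace ⟨cac⟩ through Q, begin at {v0}:
  step 1 (c): {v1}
  step 2 (a): {v2}
  step 3 (c): ∅ (Q stuck)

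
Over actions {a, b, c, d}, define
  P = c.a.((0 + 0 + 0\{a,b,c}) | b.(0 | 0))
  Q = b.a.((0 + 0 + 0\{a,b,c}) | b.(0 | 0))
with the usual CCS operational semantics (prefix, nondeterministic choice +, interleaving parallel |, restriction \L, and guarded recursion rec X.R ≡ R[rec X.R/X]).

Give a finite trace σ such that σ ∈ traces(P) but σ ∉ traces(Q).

c

P's transition system — 4 states:
  u0 = c.a.((0 + 0 + 0\{a,b,c}) | b.(0 | 0)) | —c→ u1
  u1 = a.((0 + 0 + 0\{a,b,c}) | b.(0 | 0)) | —a→ u2
  u2 = (0 + 0 + 0\{a,b,c}) | b.(0 | 0) | —b→ u3
  u3 = (0 + 0 + 0\{a,b,c}) | (0 | 0) | deadlocked
Q's transition system — 4 states:
  v0 = b.a.((0 + 0 + 0\{a,b,c}) | b.(0 | 0)) | —b→ v1
  v1 = a.((0 + 0 + 0\{a,b,c}) | b.(0 | 0)) | —a→ v2
  v2 = (0 + 0 + 0\{a,b,c}) | b.(0 | 0) | —b→ v3
  v3 = (0 + 0 + 0\{a,b,c}) | (0 | 0) | deadlocked
Trace ⟨c⟩ through P, begin at {u0}:
  [1] c ⇒ {u1}
  — P admits the full trace.
Trace ⟨c⟩ through Q, begin at {v0}:
  [1] c ⇒ no successor for Q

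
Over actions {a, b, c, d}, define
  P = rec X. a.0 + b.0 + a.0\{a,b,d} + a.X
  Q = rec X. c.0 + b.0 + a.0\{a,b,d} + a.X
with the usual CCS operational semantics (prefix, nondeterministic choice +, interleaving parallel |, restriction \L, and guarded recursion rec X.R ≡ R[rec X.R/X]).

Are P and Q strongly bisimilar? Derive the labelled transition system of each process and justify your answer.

NO

LTS(P): 3 reachable states
  u0 = rec X. a.0 + b.0 + a.0\{a,b,d} + a.X | =a=> u0, =a=> u1, =a=> u2, =b=> u1
  u1 = 0 | ∅
  u2 = 0\{a,b,d} | ∅
LTS(Q): 3 reachable states
  v0 = rec X. c.0 + b.0 + a.0\{a,b,d} + a.X | =a=> v0, =a=> v1, =b=> v2, =c=> v2
  v1 = 0\{a,b,d} | ∅
  v2 = 0 | ∅
Partition-refinement fixed point:
  B0 = {u0}
  B1 = {u1, u2, v1, v2}
  B2 = {v0}
u0 ∈ B0, v0 ∈ B2 → different blocks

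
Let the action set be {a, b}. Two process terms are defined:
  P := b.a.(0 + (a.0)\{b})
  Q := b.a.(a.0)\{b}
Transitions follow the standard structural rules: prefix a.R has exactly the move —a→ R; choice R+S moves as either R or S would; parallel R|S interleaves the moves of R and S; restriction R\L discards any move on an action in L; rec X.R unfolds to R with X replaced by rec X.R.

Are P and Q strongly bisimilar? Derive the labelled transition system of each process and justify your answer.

bisimilar

P's transition system — 4 states:
  p0 = b.a.(0 + (a.0)\{b}) has moves ··b··> p1
  p1 = a.(0 + (a.0)\{b}) has moves ··a··> p2
  p2 = 0 + (a.0)\{b} has moves ··a··> p3
  p3 = 0\{b} has moves deadlocked
Q's transition system — 4 states:
  q0 = b.a.(a.0)\{b} has moves ··b··> q1
  q1 = a.(a.0)\{b} has moves ··a··> q2
  q2 = (a.0)\{b} has moves ··a··> q3
  q3 = 0\{b} has moves deadlocked
Partition-refinement fixed point:
  B0 = {p0, q0}
  B1 = {p1, q1}
  B2 = {p2, q2}
  B3 = {p3, q3}
p0 ∈ B0, q0 ∈ B0 → same block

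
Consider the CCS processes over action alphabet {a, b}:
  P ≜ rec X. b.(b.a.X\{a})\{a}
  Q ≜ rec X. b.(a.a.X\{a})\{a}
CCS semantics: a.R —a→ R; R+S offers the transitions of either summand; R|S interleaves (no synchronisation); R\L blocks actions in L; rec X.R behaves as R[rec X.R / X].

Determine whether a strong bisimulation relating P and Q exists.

LTS(P): 3 reachable states
  m0 = rec X. b.(b.a.X\{a})\{a} has moves =b=> m1
  m1 = (b.a.(rec X. b.(b.a.X\{a})\{a})\{a})\{a} has moves =b=> m2
  m2 = (a.(rec X. b.(b.a.X\{a})\{a})\{a})\{a} has moves ·
LTS(Q): 2 reachable states
  n0 = rec X. b.(a.a.X\{a})\{a} has moves =b=> n1
  n1 = (a.a.(rec X. b.(a.a.X\{a})\{a})\{a})\{a} has moves ·
Coarsest stable partition (strong bisimilarity classes):
  B0 = {m0}
  B1 = {m1, n0}
  B2 = {m2, n1}
m0 ∈ B0, n0 ∈ B1 → different blocks

not bisimilar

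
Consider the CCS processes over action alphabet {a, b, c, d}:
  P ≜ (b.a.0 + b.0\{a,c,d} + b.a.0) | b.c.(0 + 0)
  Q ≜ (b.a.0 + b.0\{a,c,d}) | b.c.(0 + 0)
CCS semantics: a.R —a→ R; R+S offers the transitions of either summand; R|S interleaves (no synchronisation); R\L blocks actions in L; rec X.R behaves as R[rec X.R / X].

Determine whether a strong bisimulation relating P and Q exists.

LTS(P): 12 reachable states
  s0 = (b.a.0 + b.0\{a,c,d} + b.a.0) | b.c.(0 + 0) | ··b··> s1, ··b··> s2, ··b··> s3
  s1 = (b.a.0 + b.0\{a,c,d} + b.a.0) | c.(0 + 0) | ··b··> s4, ··b··> s5, ··c··> s6
  s2 = 0\{a,c,d} | b.c.(0 + 0) | ··b··> s4
  s3 = a.0 | b.c.(0 + 0) | ··a··> s7, ··b··> s5
  s4 = 0\{a,c,d} | c.(0 + 0) | ··c··> s8
  s5 = a.0 | c.(0 + 0) | ··a··> s9, ··c··> s10
  s6 = (b.a.0 + b.0\{a,c,d} + b.a.0) | (0 + 0) | ··b··> s10, ··b··> s8
  s7 = 0 | b.c.(0 + 0) | ··b··> s9
  s8 = 0\{a,c,d} | (0 + 0) | ∅
  s9 = 0 | c.(0 + 0) | ··c··> s11
  s10 = a.0 | (0 + 0) | ··a··> s11
  s11 = 0 | (0 + 0) | ∅
LTS(Q): 12 reachable states
  t0 = (b.a.0 + b.0\{a,c,d}) | b.c.(0 + 0) | ··b··> t1, ··b··> t2, ··b··> t3
  t1 = (b.a.0 + b.0\{a,c,d}) | c.(0 + 0) | ··b··> t4, ··b··> t5, ··c··> t6
  t2 = 0\{a,c,d} | b.c.(0 + 0) | ··b··> t4
  t3 = a.0 | b.c.(0 + 0) | ··a··> t7, ··b··> t5
  t4 = 0\{a,c,d} | c.(0 + 0) | ··c··> t8
  t5 = a.0 | c.(0 + 0) | ··a··> t9, ··c··> t10
  t6 = (b.a.0 + b.0\{a,c,d}) | (0 + 0) | ··b··> t10, ··b··> t8
  t7 = 0 | b.c.(0 + 0) | ··b··> t9
  t8 = 0\{a,c,d} | (0 + 0) | ∅
  t9 = 0 | c.(0 + 0) | ··c··> t11
  t10 = a.0 | (0 + 0) | ··a··> t11
  t11 = 0 | (0 + 0) | ∅
Bisimilarity quotient blocks:
  B0 = {s0, t0}
  B1 = {s3, t3}
  B2 = {s5, t5}
  B3 = {s10, t10}
  B4 = {s11, s8, t11, t8}
  B5 = {s4, s9, t4, t9}
  B6 = {s2, s7, t2, t7}
  B7 = {s1, t1}
  B8 = {s6, t6}
s0 ∈ B0, t0 ∈ B0 → same block

YES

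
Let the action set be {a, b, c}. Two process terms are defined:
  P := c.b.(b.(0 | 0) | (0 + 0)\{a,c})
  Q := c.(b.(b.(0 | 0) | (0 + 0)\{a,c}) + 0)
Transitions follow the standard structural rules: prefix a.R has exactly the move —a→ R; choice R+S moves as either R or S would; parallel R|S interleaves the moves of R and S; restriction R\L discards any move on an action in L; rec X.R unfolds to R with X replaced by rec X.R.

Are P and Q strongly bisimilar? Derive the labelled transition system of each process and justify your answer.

bisimilar

Reachable graph of P (4 states):
  u0 = c.b.(b.(0 | 0) | (0 + 0)\{a,c}) → ··c··> u1
  u1 = b.(b.(0 | 0) | (0 + 0)\{a,c}) → ··b··> u2
  u2 = b.(0 | 0) | (0 + 0)\{a,c} → ··b··> u3
  u3 = 0 | 0 | (0 + 0)\{a,c} → ∅
Reachable graph of Q (4 states):
  v0 = c.(b.(b.(0 | 0) | (0 + 0)\{a,c}) + 0) → ··c··> v1
  v1 = b.(b.(0 | 0) | (0 + 0)\{a,c}) + 0 → ··b··> v2
  v2 = b.(0 | 0) | (0 + 0)\{a,c} → ··b··> v3
  v3 = 0 | 0 | (0 + 0)\{a,c} → ∅
Partition-refinement fixed point:
  B0 = {u0, v0}
  B1 = {u1, v1}
  B2 = {u2, v2}
  B3 = {u3, v3}
u0 ∈ B0, v0 ∈ B0 → same block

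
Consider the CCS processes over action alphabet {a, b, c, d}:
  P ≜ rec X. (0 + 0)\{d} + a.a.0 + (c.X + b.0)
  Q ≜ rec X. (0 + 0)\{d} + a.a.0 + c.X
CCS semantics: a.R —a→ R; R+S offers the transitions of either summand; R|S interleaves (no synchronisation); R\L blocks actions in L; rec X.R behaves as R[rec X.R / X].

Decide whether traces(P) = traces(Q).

trace-distinct — witness ⟨b⟩

LTS(P): 3 reachable states
  m0 = rec X. (0 + 0)\{d} + a.a.0 + (c.X + b.0) ⊢ --a--▸ m1, --b--▸ m2, --c--▸ m0
  m1 = a.0 ⊢ --a--▸ m2
  m2 = 0 ⊢ ∅
LTS(Q): 3 reachable states
  n0 = rec X. (0 + 0)\{d} + a.a.0 + c.X ⊢ --a--▸ n1, --c--▸ n0
  n1 = a.0 ⊢ --a--▸ n2
  n2 = 0 ⊢ ∅
Executing b from P (initial set {m0}):
  [1] b ⇒ {m2}
  — P admits the full trace.
Executing b from Q (initial set {n0}):
  [1] b ⇒ ∅ (Q stuck)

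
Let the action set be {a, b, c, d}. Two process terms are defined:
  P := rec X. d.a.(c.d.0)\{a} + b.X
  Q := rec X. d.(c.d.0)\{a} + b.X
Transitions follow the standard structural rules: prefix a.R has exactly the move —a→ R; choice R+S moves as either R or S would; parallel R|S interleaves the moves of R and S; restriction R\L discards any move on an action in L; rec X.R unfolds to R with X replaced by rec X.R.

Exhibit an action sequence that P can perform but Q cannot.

LTS(P): 5 reachable states
  m0 = rec X. d.a.(c.d.0)\{a} + b.X ⊢ ··b··> m0, ··d··> m1
  m1 = a.(c.d.0)\{a} ⊢ ··a··> m2
  m2 = (c.d.0)\{a} ⊢ ··c··> m3
  m3 = (d.0)\{a} ⊢ ··d··> m4
  m4 = 0\{a} ⊢ ·
LTS(Q): 4 reachable states
  n0 = rec X. d.(c.d.0)\{a} + b.X ⊢ ··b··> n0, ··d··> n1
  n1 = (c.d.0)\{a} ⊢ ··c··> n2
  n2 = (d.0)\{a} ⊢ ··d··> n3
  n3 = 0\{a} ⊢ ·
Run σ = ⟨da⟩ on P: start {m0}
  after d @ step 1: {m1}
  after a @ step 2: {m2}
  P completes σ.
Run σ = ⟨da⟩ on Q: start {n0}
  after d @ step 1: {n1}
  after a @ step 2: ∅  — Q cannot continue

da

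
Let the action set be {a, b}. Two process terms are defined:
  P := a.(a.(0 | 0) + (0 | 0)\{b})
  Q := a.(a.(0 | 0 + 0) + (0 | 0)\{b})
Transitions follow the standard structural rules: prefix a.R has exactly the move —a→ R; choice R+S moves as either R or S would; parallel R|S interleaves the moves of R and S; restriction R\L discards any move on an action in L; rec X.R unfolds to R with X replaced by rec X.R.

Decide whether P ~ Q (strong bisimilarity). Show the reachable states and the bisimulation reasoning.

Reachable graph of P (3 states):
  p0 = a.(a.(0 | 0) + (0 | 0)\{b}) → =a=> p1
  p1 = a.(0 | 0) + (0 | 0)\{b} → =a=> p2
  p2 = 0 | 0 → ·
Reachable graph of Q (3 states):
  q0 = a.(a.(0 | 0 + 0) + (0 | 0)\{b}) → =a=> q1
  q1 = a.(0 | 0 + 0) + (0 | 0)\{b} → =a=> q2
  q2 = 0 | 0 + 0 → ·
Partition-refinement fixed point:
  B0 = {p0, q0}
  B1 = {p1, q1}
  B2 = {p2, q2}
p0 ∈ B0, q0 ∈ B0 → same block

YES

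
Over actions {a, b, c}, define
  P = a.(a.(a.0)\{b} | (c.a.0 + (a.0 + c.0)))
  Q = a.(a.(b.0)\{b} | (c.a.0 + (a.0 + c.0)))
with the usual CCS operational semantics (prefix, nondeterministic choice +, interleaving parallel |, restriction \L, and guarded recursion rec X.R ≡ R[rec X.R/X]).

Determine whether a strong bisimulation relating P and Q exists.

LTS(P): 10 reachable states
  p0 = a.(a.(a.0)\{b} | (c.a.0 + (a.0 + c.0))) → —a→ p1
  p1 = a.(a.0)\{b} | (c.a.0 + (a.0 + c.0)) → —a→ p2, —a→ p3, —c→ p3, —c→ p4
  p2 = (a.0)\{b} | (c.a.0 + (a.0 + c.0)) → —a→ p5, —a→ p6, —c→ p5, —c→ p7
  p3 = a.(a.0)\{b} | 0 → —a→ p5
  p4 = a.(a.0)\{b} | a.0 → —a→ p3, —a→ p7
  p5 = (a.0)\{b} | 0 → —a→ p8
  p6 = 0\{b} | (c.a.0 + (a.0 + c.0)) → —a→ p8, —c→ p8, —c→ p9
  p7 = (a.0)\{b} | a.0 → —a→ p5, —a→ p9
  p8 = 0\{b} | 0 → stopped
  p9 = 0\{b} | a.0 → —a→ p8
LTS(Q): 7 reachable states
  q0 = a.(a.(b.0)\{b} | (c.a.0 + (a.0 + c.0))) → —a→ q1
  q1 = a.(b.0)\{b} | (c.a.0 + (a.0 + c.0)) → —a→ q2, —a→ q3, —c→ q3, —c→ q4
  q2 = (b.0)\{b} | (c.a.0 + (a.0 + c.0)) → —a→ q5, —c→ q5, —c→ q6
  q3 = a.(b.0)\{b} | 0 → —a→ q5
  q4 = a.(b.0)\{b} | a.0 → —a→ q3, —a→ q6
  q5 = (b.0)\{b} | 0 → stopped
  q6 = (b.0)\{b} | a.0 → —a→ q5
Partition-refinement fixed point:
  B0 = {p0}
  B1 = {p1}
  B2 = {p4}
  B3 = {p3, p7, q4}
  B4 = {p5, p9, q3, q6}
  B5 = {p8, q5}
  B6 = {p2, q1}
  B7 = {p6, q2}
  B8 = {q0}
p0 ∈ B0, q0 ∈ B8 → different blocks

not bisimilar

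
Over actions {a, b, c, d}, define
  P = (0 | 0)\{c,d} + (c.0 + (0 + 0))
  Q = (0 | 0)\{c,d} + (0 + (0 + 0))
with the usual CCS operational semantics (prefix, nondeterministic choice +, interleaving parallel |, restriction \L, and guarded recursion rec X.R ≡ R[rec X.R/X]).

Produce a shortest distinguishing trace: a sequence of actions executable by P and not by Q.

Reachable graph of P (2 states):
  m0 = (0 | 0)\{c,d} + (c.0 + (0 + 0)) → =c=> m1
  m1 = 0 → ·
Reachable graph of Q (1 states):
  n0 = (0 | 0)\{c,d} + (0 + (0 + 0)) → ·
Trace ⟨c⟩ through P, begin at {m0}:
  step 1 (c): {m1}
  — P admits the full trace.
Trace ⟨c⟩ through Q, begin at {n0}:
  step 1 (c): no successor for Q

c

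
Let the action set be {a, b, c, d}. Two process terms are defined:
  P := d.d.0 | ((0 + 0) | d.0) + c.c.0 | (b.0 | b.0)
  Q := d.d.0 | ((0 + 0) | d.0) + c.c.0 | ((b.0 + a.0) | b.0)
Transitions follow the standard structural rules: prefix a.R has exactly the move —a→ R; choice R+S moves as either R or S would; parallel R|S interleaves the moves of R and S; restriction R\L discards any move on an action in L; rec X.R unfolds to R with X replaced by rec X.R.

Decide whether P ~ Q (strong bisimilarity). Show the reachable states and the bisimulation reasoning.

not bisimilar

Reachable graph of P (17 states):
  p0 = d.d.0 | ((0 + 0) | d.0) + c.c.0 | (b.0 | b.0) → =b=> p1, =b=> p2, =c=> p3, =d=> p4, =d=> p5
  p1 = c.c.0 | (0 | b.0) → =b=> p6, =c=> p7
  p2 = c.c.0 | (b.0 | 0) → =b=> p6, =c=> p8
  p3 = c.0 | (b.0 | b.0) → =b=> p7, =b=> p8, =c=> p9
  p4 = d.0 | ((0 + 0) | d.0) → =d=> p10, =d=> p11
  p5 = d.d.0 | ((0 + 0) | 0) → =d=> p11
  p6 = c.c.0 | (0 | 0) → =c=> p12
  p7 = c.0 | (0 | b.0) → =b=> p12, =c=> p13
  p8 = c.0 | (b.0 | 0) → =b=> p12, =c=> p14
  p9 = 0 | (b.0 | b.0) → =b=> p13, =b=> p14
  p10 = 0 | ((0 + 0) | d.0) → =d=> p15
  p11 = d.0 | ((0 + 0) | 0) → =d=> p15
  p12 = c.0 | (0 | 0) → =c=> p16
  p13 = 0 | (0 | b.0) → =b=> p16
  p14 = 0 | (b.0 | 0) → =b=> p16
  p15 = 0 | ((0 + 0) | 0) → stopped
  p16 = 0 | (0 | 0) → stopped
Reachable graph of Q (17 states):
  q0 = d.d.0 | ((0 + 0) | d.0) + c.c.0 | ((b.0 + a.0) | b.0) → =a=> q1, =b=> q1, =b=> q2, =c=> q3, =d=> q4, =d=> q5
  q1 = c.c.0 | (0 | b.0) → =b=> q6, =c=> q7
  q2 = c.c.0 | ((b.0 + a.0) | 0) → =a=> q6, =b=> q6, =c=> q8
  q3 = c.0 | ((b.0 + a.0) | b.0) → =a=> q7, =b=> q7, =b=> q8, =c=> q9
  q4 = d.0 | ((0 + 0) | d.0) → =d=> q10, =d=> q11
  q5 = d.d.0 | ((0 + 0) | 0) → =d=> q11
  q6 = c.c.0 | (0 | 0) → =c=> q12
  q7 = c.0 | (0 | b.0) → =b=> q12, =c=> q13
  q8 = c.0 | ((b.0 + a.0) | 0) → =a=> q12, =b=> q12, =c=> q14
  q9 = 0 | ((b.0 + a.0) | b.0) → =a=> q13, =b=> q13, =b=> q14
  q10 = 0 | ((0 + 0) | d.0) → =d=> q15
  q11 = d.0 | ((0 + 0) | 0) → =d=> q15
  q12 = c.0 | (0 | 0) → =c=> q16
  q13 = 0 | (0 | b.0) → =b=> q16
  q14 = 0 | ((b.0 + a.0) | 0) → =a=> q16, =b=> q16
  q15 = 0 | ((0 + 0) | 0) → stopped
  q16 = 0 | (0 | 0) → stopped
Partition-refinement fixed point:
  B0 = {p0}
  B1 = {p1, p2, q1}
  B2 = {p7, p8, q7}
  B3 = {p13, p14, q13}
  B4 = {p15, p16, q15, q16}
  B5 = {p12, q12}
  B6 = {p6, q6}
  B7 = {p4, p5, q4, q5}
  B8 = {p10, p11, q10, q11}
  B9 = {p3}
  B10 = {p9}
  B11 = {q0}
  B12 = {q3}
  B13 = {q9}
  B14 = {q14}
  B15 = {q8}
  B16 = {q2}
p0 ∈ B0, q0 ∈ B11 → different blocks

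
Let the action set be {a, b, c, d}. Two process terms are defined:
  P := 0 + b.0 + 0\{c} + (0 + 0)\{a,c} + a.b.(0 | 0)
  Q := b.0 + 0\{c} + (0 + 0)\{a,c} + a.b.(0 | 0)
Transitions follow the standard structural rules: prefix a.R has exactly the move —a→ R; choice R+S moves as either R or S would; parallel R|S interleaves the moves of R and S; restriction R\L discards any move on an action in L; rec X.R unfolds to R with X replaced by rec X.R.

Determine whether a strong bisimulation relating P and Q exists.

P's transition system — 4 states:
  p0 = 0 + b.0 + 0\{c} + (0 + 0)\{a,c} + a.b.(0 | 0) ⊢ -a-> p1, -b-> p2
  p1 = b.(0 | 0) ⊢ -b-> p3
  p2 = 0 ⊢ deadlocked
  p3 = 0 | 0 ⊢ deadlocked
Q's transition system — 4 states:
  q0 = b.0 + 0\{c} + (0 + 0)\{a,c} + a.b.(0 | 0) ⊢ -a-> q1, -b-> q2
  q1 = b.(0 | 0) ⊢ -b-> q3
  q2 = 0 ⊢ deadlocked
  q3 = 0 | 0 ⊢ deadlocked
Coarsest stable partition (strong bisimilarity classes):
  B0 = {p0, q0}
  B1 = {p1, q1}
  B2 = {p2, p3, q2, q3}
p0 ∈ B0, q0 ∈ B0 → same block

P ~ Q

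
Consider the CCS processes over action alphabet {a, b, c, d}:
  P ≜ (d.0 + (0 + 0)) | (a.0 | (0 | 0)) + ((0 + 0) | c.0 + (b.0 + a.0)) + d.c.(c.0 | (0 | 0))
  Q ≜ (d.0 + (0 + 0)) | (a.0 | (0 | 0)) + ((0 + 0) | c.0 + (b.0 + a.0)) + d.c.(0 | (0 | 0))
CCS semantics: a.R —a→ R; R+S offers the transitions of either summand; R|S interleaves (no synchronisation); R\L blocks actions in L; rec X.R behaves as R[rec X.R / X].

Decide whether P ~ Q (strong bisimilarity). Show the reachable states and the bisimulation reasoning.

Reachable graph of P (9 states):
  s0 = (d.0 + (0 + 0)) | (a.0 | (0 | 0)) + ((0 + 0) | c.0 + (b.0 + a.0)) + d.c.(c.0 | (0 | 0)) :: =a=> s1, =a=> s2, =b=> s2, =c=> s3, =d=> s4, =d=> s5
  s1 = (d.0 + (0 + 0)) | (0 | (0 | 0)) :: =d=> s6
  s2 = 0 :: (no moves)
  s3 = (0 + 0) | 0 :: (no moves)
  s4 = 0 | (a.0 | (0 | 0)) :: =a=> s6
  s5 = c.(c.0 | (0 | 0)) :: =c=> s7
  s6 = 0 | (0 | (0 | 0)) :: (no moves)
  s7 = c.0 | (0 | 0) :: =c=> s8
  s8 = 0 | (0 | 0) :: (no moves)
Reachable graph of Q (8 states):
  t0 = (d.0 + (0 + 0)) | (a.0 | (0 | 0)) + ((0 + 0) | c.0 + (b.0 + a.0)) + d.c.(0 | (0 | 0)) :: =a=> t1, =a=> t2, =b=> t2, =c=> t3, =d=> t4, =d=> t5
  t1 = (d.0 + (0 + 0)) | (0 | (0 | 0)) :: =d=> t6
  t2 = 0 :: (no moves)
  t3 = (0 + 0) | 0 :: (no moves)
  t4 = 0 | (a.0 | (0 | 0)) :: =a=> t6
  t5 = c.(0 | (0 | 0)) :: =c=> t7
  t6 = 0 | (0 | (0 | 0)) :: (no moves)
  t7 = 0 | (0 | 0) :: (no moves)
Bisimilarity quotient blocks:
  B0 = {s0}
  B1 = {s1, t1}
  B2 = {s2, s3, s6, s8, t2, t3, t6, t7}
  B3 = {s4, t4}
  B4 = {s5}
  B5 = {s7, t5}
  B6 = {t0}
s0 ∈ B0, t0 ∈ B6 → different blocks

not bisimilar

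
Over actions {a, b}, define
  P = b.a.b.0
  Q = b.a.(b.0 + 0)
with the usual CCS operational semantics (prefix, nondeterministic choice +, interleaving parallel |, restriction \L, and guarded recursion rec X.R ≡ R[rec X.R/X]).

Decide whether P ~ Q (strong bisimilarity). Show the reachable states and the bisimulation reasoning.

bisimilar

Reachable graph of P (4 states):
  m0 = b.a.b.0 ⊢ -b-> m1
  m1 = a.b.0 ⊢ -a-> m2
  m2 = b.0 ⊢ -b-> m3
  m3 = 0 ⊢ stopped
Reachable graph of Q (4 states):
  n0 = b.a.(b.0 + 0) ⊢ -b-> n1
  n1 = a.(b.0 + 0) ⊢ -a-> n2
  n2 = b.0 + 0 ⊢ -b-> n3
  n3 = 0 ⊢ stopped
Bisimilarity quotient blocks:
  B0 = {m0, n0}
  B1 = {m1, n1}
  B2 = {m2, n2}
  B3 = {m3, n3}
m0 ∈ B0, n0 ∈ B0 → same block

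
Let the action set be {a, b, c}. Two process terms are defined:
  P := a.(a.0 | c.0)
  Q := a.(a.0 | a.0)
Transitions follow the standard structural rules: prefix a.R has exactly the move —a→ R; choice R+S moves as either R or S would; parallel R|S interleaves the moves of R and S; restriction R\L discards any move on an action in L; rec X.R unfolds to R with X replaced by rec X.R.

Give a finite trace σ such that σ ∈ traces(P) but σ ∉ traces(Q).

Reachable graph of P (5 states):
  s0 = a.(a.0 | c.0) | =a=> s1
  s1 = a.0 | c.0 | =a=> s2, =c=> s3
  s2 = 0 | c.0 | =c=> s4
  s3 = a.0 | 0 | =a=> s4
  s4 = 0 | 0 | deadlocked
Reachable graph of Q (5 states):
  t0 = a.(a.0 | a.0) | =a=> t1
  t1 = a.0 | a.0 | =a=> t2, =a=> t3
  t2 = 0 | a.0 | =a=> t4
  t3 = a.0 | 0 | =a=> t4
  t4 = 0 | 0 | deadlocked
Executing ac from P (initial set {s0}):
  [1] a ⇒ {s1}
  [2] c ⇒ {s3}
  P completes σ.
Executing ac from Q (initial set {t0}):
  [1] a ⇒ {t1}
  [2] c ⇒ no successor for Q

ac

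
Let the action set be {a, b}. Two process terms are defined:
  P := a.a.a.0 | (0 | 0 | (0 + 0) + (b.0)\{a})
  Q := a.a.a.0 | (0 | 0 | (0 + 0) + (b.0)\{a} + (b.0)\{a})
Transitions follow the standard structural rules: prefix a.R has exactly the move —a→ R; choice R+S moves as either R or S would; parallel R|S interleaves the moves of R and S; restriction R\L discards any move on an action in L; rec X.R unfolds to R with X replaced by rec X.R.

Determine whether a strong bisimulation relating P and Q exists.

bisimilar

Reachable graph of P (8 states):
  p0 = a.a.a.0 | (0 | 0 | (0 + 0) + (b.0)\{a}) has moves -a-> p1, -b-> p2
  p1 = a.a.0 | (0 | 0 | (0 + 0) + (b.0)\{a}) has moves -a-> p3, -b-> p4
  p2 = a.a.a.0 | 0\{a} has moves -a-> p4
  p3 = a.0 | (0 | 0 | (0 + 0) + (b.0)\{a}) has moves -a-> p5, -b-> p6
  p4 = a.a.0 | 0\{a} has moves -a-> p6
  p5 = 0 | (0 | 0 | (0 + 0) + (b.0)\{a}) has moves -b-> p7
  p6 = a.0 | 0\{a} has moves -a-> p7
  p7 = 0 | 0\{a} has moves ·
Reachable graph of Q (8 states):
  q0 = a.a.a.0 | (0 | 0 | (0 + 0) + (b.0)\{a} + (b.0)\{a}) has moves -a-> q1, -b-> q2
  q1 = a.a.0 | (0 | 0 | (0 + 0) + (b.0)\{a} + (b.0)\{a}) has moves -a-> q3, -b-> q4
  q2 = a.a.a.0 | 0\{a} has moves -a-> q4
  q3 = a.0 | (0 | 0 | (0 + 0) + (b.0)\{a} + (b.0)\{a}) has moves -a-> q5, -b-> q6
  q4 = a.a.0 | 0\{a} has moves -a-> q6
  q5 = 0 | (0 | 0 | (0 + 0) + (b.0)\{a} + (b.0)\{a}) has moves -b-> q7
  q6 = a.0 | 0\{a} has moves -a-> q7
  q7 = 0 | 0\{a} has moves ·
Bisimilarity quotient blocks:
  B0 = {p0, q0}
  B1 = {p1, q1}
  B2 = {p4, q4}
  B3 = {p6, q6}
  B4 = {p7, q7}
  B5 = {p3, q3}
  B6 = {p5, q5}
  B7 = {p2, q2}
p0 ∈ B0, q0 ∈ B0 → same block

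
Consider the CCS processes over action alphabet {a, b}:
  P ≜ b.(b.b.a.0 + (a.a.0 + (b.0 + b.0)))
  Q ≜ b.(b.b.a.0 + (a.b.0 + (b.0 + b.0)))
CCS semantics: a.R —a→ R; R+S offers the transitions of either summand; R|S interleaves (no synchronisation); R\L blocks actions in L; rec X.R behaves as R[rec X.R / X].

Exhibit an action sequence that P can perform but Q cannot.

Reachable graph of P (5 states):
  u0 = b.(b.b.a.0 + (a.a.0 + (b.0 + b.0))) has moves ··b··> u1
  u1 = b.b.a.0 + (a.a.0 + (b.0 + b.0)) has moves ··a··> u2, ··b··> u3, ··b··> u4
  u2 = a.0 has moves ··a··> u3
  u3 = 0 has moves deadlocked
  u4 = b.a.0 has moves ··b··> u2
Reachable graph of Q (6 states):
  v0 = b.(b.b.a.0 + (a.b.0 + (b.0 + b.0))) has moves ··b··> v1
  v1 = b.b.a.0 + (a.b.0 + (b.0 + b.0)) has moves ··a··> v2, ··b··> v3, ··b··> v4
  v2 = b.0 has moves ··b··> v3
  v3 = 0 has moves deadlocked
  v4 = b.a.0 has moves ··b··> v5
  v5 = a.0 has moves ··a··> v3
Run σ = ⟨baa⟩ on P: start {u0}
  [1] b ⇒ {u1}
  [2] a ⇒ {u2}
  [3] a ⇒ {u3}
  ✓ P
Run σ = ⟨baa⟩ on Q: start {v0}
  [1] b ⇒ {v1}
  [2] a ⇒ {v2}
  [3] a ⇒ ∅  — Q cannot continue

baa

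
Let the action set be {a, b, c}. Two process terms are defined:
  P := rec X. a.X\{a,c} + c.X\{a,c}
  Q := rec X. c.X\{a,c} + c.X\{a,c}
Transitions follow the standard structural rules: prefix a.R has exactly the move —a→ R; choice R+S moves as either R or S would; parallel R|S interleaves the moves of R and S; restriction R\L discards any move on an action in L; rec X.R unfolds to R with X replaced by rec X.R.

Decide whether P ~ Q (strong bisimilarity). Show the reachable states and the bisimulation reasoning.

LTS(P): 2 reachable states
  p0 = rec X. a.X\{a,c} + c.X\{a,c} ⊢ -a-> p1, -c-> p1
  p1 = (rec X. a.X\{a,c} + c.X\{a,c})\{a,c} ⊢ ·
LTS(Q): 2 reachable states
  q0 = rec X. c.X\{a,c} + c.X\{a,c} ⊢ -c-> q1
  q1 = (rec X. c.X\{a,c} + c.X\{a,c})\{a,c} ⊢ ·
Bisimilarity quotient blocks:
  B0 = {p0}
  B1 = {p1, q1}
  B2 = {q0}
p0 ∈ B0, q0 ∈ B2 → different blocks

not bisimilar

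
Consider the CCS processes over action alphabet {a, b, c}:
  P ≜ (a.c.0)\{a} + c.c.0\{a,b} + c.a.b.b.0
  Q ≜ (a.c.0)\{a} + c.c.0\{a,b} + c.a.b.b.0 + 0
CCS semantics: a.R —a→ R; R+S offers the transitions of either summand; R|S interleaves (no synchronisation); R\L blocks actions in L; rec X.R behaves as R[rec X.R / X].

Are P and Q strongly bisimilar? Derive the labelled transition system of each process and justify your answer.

bisimilar

P's transition system — 7 states:
  u0 = (a.c.0)\{a} + c.c.0\{a,b} + c.a.b.b.0 ⊢ =c=> u1, =c=> u2
  u1 = a.b.b.0 ⊢ =a=> u3
  u2 = c.0\{a,b} ⊢ =c=> u4
  u3 = b.b.0 ⊢ =b=> u5
  u4 = 0\{a,b} ⊢ deadlocked
  u5 = b.0 ⊢ =b=> u6
  u6 = 0 ⊢ deadlocked
Q's transition system — 7 states:
  v0 = (a.c.0)\{a} + c.c.0\{a,b} + c.a.b.b.0 + 0 ⊢ =c=> v1, =c=> v2
  v1 = a.b.b.0 ⊢ =a=> v3
  v2 = c.0\{a,b} ⊢ =c=> v4
  v3 = b.b.0 ⊢ =b=> v5
  v4 = 0\{a,b} ⊢ deadlocked
  v5 = b.0 ⊢ =b=> v6
  v6 = 0 ⊢ deadlocked
Coarsest stable partition (strong bisimilarity classes):
  B0 = {u0, v0}
  B1 = {u1, v1}
  B2 = {u3, v3}
  B3 = {u5, v5}
  B4 = {u4, u6, v4, v6}
  B5 = {u2, v2}
u0 ∈ B0, v0 ∈ B0 → same block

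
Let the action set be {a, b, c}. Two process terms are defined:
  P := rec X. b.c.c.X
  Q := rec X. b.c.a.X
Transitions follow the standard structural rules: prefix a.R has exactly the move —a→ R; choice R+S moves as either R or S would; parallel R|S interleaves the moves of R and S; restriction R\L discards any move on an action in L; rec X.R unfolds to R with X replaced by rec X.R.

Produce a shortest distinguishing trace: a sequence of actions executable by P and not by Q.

bcc

Reachable graph of P (3 states):
  p0 = rec X. b.c.c.X has moves =b=> p1
  p1 = c.c.(rec X. b.c.c.X) has moves =c=> p2
  p2 = c.(rec X. b.c.c.X) has moves =c=> p0
Reachable graph of Q (3 states):
  q0 = rec X. b.c.a.X has moves =b=> q1
  q1 = c.a.(rec X. b.c.a.X) has moves =c=> q2
  q2 = a.(rec X. b.c.a.X) has moves =a=> q0
Executing bcc from P (initial set {p0}):
  [1] b ⇒ {p1}
  [2] c ⇒ {p2}
  [3] c ⇒ {p0}
  — P admits the full trace.
Executing bcc from Q (initial set {q0}):
  [1] b ⇒ {q1}
  [2] c ⇒ {q2}
  [3] c ⇒ ∅ (Q stuck)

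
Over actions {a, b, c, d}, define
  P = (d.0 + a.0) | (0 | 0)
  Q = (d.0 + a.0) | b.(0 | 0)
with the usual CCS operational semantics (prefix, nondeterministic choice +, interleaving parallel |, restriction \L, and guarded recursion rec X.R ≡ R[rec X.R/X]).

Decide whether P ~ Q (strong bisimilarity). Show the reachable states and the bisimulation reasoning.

NO

LTS(P): 2 reachable states
  u0 = (d.0 + a.0) | (0 | 0) has moves =a=> u1, =d=> u1
  u1 = 0 | (0 | 0) has moves stopped
LTS(Q): 4 reachable states
  v0 = (d.0 + a.0) | b.(0 | 0) has moves =a=> v1, =b=> v2, =d=> v1
  v1 = 0 | b.(0 | 0) has moves =b=> v3
  v2 = (d.0 + a.0) | (0 | 0) has moves =a=> v3, =d=> v3
  v3 = 0 | (0 | 0) has moves stopped
Coarsest stable partition (strong bisimilarity classes):
  B0 = {u0, v2}
  B1 = {u1, v3}
  B2 = {v0}
  B3 = {v1}
u0 ∈ B0, v0 ∈ B2 → different blocks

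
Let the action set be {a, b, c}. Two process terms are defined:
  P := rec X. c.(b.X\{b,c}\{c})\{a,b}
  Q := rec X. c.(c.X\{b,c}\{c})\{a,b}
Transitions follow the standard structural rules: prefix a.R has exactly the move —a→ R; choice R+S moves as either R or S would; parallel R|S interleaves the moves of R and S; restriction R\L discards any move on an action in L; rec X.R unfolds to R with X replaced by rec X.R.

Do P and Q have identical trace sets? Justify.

traces(P) ≠ traces(Q) — witness ⟨cc⟩

P's transition system — 2 states:
  s0 = rec X. c.(b.X\{b,c}\{c})\{a,b} has moves =c=> s1
  s1 = (b.(rec X. c.(b.X\{b,c}\{c})\{a,b})\{b,c}\{c})\{a,b} has moves ∅
Q's transition system — 3 states:
  t0 = rec X. c.(c.X\{b,c}\{c})\{a,b} has moves =c=> t1
  t1 = (c.(rec X. c.(c.X\{b,c}\{c})\{a,b})\{b,c}\{c})\{a,b} has moves =c=> t2
  t2 = (rec X. c.(c.X\{b,c}\{c})\{a,b})\{b,c}\{c}\{a,b} has moves ∅
Run σ = ⟨cc⟩ on Q: start {t0}
  after c @ step 1: {t1}
  after c @ step 2: {t2}
  — Q admits the full trace.
Run σ = ⟨cc⟩ on P: start {s0}
  after c @ step 1: {s1}
  after c @ step 2: ∅  — P cannot continue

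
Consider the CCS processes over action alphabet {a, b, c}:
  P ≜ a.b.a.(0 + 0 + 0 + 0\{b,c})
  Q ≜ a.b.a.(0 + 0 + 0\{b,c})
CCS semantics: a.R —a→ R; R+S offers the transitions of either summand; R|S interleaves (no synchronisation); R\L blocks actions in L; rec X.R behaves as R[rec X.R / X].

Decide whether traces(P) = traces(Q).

traces(P) = traces(Q)

P's transition system — 4 states:
  s0 = a.b.a.(0 + 0 + 0 + 0\{b,c}) | -a-> s1
  s1 = b.a.(0 + 0 + 0 + 0\{b,c}) | -b-> s2
  s2 = a.(0 + 0 + 0 + 0\{b,c}) | -a-> s3
  s3 = 0 + 0 + 0 + 0\{b,c} | stopped
Q's transition system — 4 states:
  t0 = a.b.a.(0 + 0 + 0\{b,c}) | -a-> t1
  t1 = b.a.(0 + 0 + 0\{b,c}) | -b-> t2
  t2 = a.(0 + 0 + 0\{b,c}) | -a-> t3
  t3 = 0 + 0 + 0\{b,c} | stopped
Coarsest stable partition (strong bisimilarity classes):
  B0 = {s0, t0}
  B1 = {s1, t1}
  B2 = {s2, t2}
  B3 = {s3, t3}
s0 ∈ B0, t0 ∈ B0 → same block
Bisimilar ⇒ trace-equivalent.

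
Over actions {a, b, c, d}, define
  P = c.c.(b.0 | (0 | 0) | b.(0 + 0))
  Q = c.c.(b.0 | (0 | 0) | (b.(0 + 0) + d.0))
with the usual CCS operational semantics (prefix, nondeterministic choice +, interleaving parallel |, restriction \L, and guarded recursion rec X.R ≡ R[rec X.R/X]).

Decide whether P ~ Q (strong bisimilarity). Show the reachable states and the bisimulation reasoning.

not bisimilar

Reachable graph of P (6 states):
  u0 = c.c.(b.0 | (0 | 0) | b.(0 + 0)) | --c--▸ u1
  u1 = c.(b.0 | (0 | 0) | b.(0 + 0)) | --c--▸ u2
  u2 = b.0 | (0 | 0) | b.(0 + 0) | --b--▸ u3, --b--▸ u4
  u3 = 0 | (0 | 0) | b.(0 + 0) | --b--▸ u5
  u4 = b.0 | (0 | 0) | (0 + 0) | --b--▸ u5
  u5 = 0 | (0 | 0) | (0 + 0) | stopped
Reachable graph of Q (8 states):
  v0 = c.c.(b.0 | (0 | 0) | (b.(0 + 0) + d.0)) | --c--▸ v1
  v1 = c.(b.0 | (0 | 0) | (b.(0 + 0) + d.0)) | --c--▸ v2
  v2 = b.0 | (0 | 0) | (b.(0 + 0) + d.0) | --b--▸ v3, --b--▸ v4, --d--▸ v5
  v3 = 0 | (0 | 0) | (b.(0 + 0) + d.0) | --b--▸ v6, --d--▸ v7
  v4 = b.0 | (0 | 0) | (0 + 0) | --b--▸ v6
  v5 = b.0 | (0 | 0) | 0 | --b--▸ v7
  v6 = 0 | (0 | 0) | (0 + 0) | stopped
  v7 = 0 | (0 | 0) | 0 | stopped
Bisimilarity quotient blocks:
  B0 = {u0}
  B1 = {u1}
  B2 = {u2}
  B3 = {u3, u4, v4, v5}
  B4 = {u5, v6, v7}
  B5 = {v0}
  B6 = {v1}
  B7 = {v2}
  B8 = {v3}
u0 ∈ B0, v0 ∈ B5 → different blocks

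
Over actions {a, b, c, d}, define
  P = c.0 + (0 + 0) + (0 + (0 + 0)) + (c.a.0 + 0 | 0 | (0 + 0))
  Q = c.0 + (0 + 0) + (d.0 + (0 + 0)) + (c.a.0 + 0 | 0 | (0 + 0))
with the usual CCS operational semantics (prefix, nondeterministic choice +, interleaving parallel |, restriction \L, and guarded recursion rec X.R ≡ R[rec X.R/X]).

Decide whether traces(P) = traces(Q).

traces(P) ≠ traces(Q) — witness ⟨d⟩

P's transition system — 3 states:
  s0 = c.0 + (0 + 0) + (0 + (0 + 0)) + (c.a.0 + 0 | 0 | (0 + 0)) ⊢ —c→ s1, —c→ s2
  s1 = 0 ⊢ deadlocked
  s2 = a.0 ⊢ —a→ s1
Q's transition system — 3 states:
  t0 = c.0 + (0 + 0) + (d.0 + (0 + 0)) + (c.a.0 + 0 | 0 | (0 + 0)) ⊢ —c→ t1, —c→ t2, —d→ t1
  t1 = 0 ⊢ deadlocked
  t2 = a.0 ⊢ —a→ t1
Run σ = ⟨d⟩ on Q: start {t0}
  [1] d ⇒ {t1}
  Q completes σ.
Run σ = ⟨d⟩ on P: start {s0}
  [1] d ⇒ ∅ (P stuck)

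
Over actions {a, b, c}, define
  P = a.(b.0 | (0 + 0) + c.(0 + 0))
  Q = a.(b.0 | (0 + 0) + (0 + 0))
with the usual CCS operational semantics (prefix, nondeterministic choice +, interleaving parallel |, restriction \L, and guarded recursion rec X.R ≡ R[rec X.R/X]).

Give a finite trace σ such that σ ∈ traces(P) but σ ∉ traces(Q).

P's transition system — 4 states:
  u0 = a.(b.0 | (0 + 0) + c.(0 + 0)) ⊢ -a-> u1
  u1 = b.0 | (0 + 0) + c.(0 + 0) ⊢ -b-> u2, -c-> u3
  u2 = 0 | (0 + 0) ⊢ (no moves)
  u3 = 0 + 0 ⊢ (no moves)
Q's transition system — 3 states:
  v0 = a.(b.0 | (0 + 0) + (0 + 0)) ⊢ -a-> v1
  v1 = b.0 | (0 + 0) + (0 + 0) ⊢ -b-> v2
  v2 = 0 | (0 + 0) ⊢ (no moves)
Trace ⟨ac⟩ through P, begin at {u0}:
  after a @ step 1: {u1}
  after c @ step 2: {u3}
  — P admits the full trace.
Trace ⟨ac⟩ through Q, begin at {v0}:
  after a @ step 1: {v1}
  after c @ step 2: ∅  — Q cannot continue

ac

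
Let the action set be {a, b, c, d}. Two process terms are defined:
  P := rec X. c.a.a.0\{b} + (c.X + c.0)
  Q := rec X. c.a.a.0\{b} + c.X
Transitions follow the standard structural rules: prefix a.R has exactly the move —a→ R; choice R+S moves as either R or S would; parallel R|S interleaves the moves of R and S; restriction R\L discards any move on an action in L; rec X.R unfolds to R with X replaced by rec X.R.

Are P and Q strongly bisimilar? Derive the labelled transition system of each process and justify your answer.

Reachable graph of P (5 states):
  u0 = rec X. c.a.a.0\{b} + (c.X + c.0) has moves ··c··> u0, ··c··> u1, ··c··> u2
  u1 = 0 has moves ·
  u2 = a.a.0\{b} has moves ··a··> u3
  u3 = a.0\{b} has moves ··a··> u4
  u4 = 0\{b} has moves ·
Reachable graph of Q (4 states):
  v0 = rec X. c.a.a.0\{b} + c.X has moves ··c··> v0, ··c··> v1
  v1 = a.a.0\{b} has moves ··a··> v2
  v2 = a.0\{b} has moves ··a··> v3
  v3 = 0\{b} has moves ·
Coarsest stable partition (strong bisimilarity classes):
  B0 = {u0}
  B1 = {u1, u4, v3}
  B2 = {u2, v1}
  B3 = {u3, v2}
  B4 = {v0}
u0 ∈ B0, v0 ∈ B4 → different blocks

P ≁ Q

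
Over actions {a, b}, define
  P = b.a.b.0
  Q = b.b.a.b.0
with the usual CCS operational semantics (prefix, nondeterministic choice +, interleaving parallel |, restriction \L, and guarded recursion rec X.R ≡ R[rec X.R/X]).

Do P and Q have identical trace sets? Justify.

LTS(P): 4 reachable states
  m0 = b.a.b.0 ⊢ --b--▸ m1
  m1 = a.b.0 ⊢ --a--▸ m2
  m2 = b.0 ⊢ --b--▸ m3
  m3 = 0 ⊢ stopped
LTS(Q): 5 reachable states
  n0 = b.b.a.b.0 ⊢ --b--▸ n1
  n1 = b.a.b.0 ⊢ --b--▸ n2
  n2 = a.b.0 ⊢ --a--▸ n3
  n3 = b.0 ⊢ --b--▸ n4
  n4 = 0 ⊢ stopped
Trace ⟨ba⟩ through P, begin at {m0}:
  step 1 (b): {m1}
  step 2 (a): {m2}
  ✓ P
Trace ⟨ba⟩ through Q, begin at {n0}:
  step 1 (b): {n1}
  step 2 (a): ∅ (Q stuck)

trace-distinct — witness ⟨ba⟩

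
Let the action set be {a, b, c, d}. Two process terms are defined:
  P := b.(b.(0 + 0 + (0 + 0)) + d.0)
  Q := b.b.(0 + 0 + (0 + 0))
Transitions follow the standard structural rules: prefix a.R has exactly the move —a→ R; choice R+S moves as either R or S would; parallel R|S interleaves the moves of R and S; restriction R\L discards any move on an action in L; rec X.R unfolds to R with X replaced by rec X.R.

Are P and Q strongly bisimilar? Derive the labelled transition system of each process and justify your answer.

P's transition system — 4 states:
  p0 = b.(b.(0 + 0 + (0 + 0)) + d.0) → ··b··> p1
  p1 = b.(0 + 0 + (0 + 0)) + d.0 → ··b··> p2, ··d··> p3
  p2 = 0 + 0 + (0 + 0) → (no moves)
  p3 = 0 → (no moves)
Q's transition system — 3 states:
  q0 = b.b.(0 + 0 + (0 + 0)) → ··b··> q1
  q1 = b.(0 + 0 + (0 + 0)) → ··b··> q2
  q2 = 0 + 0 + (0 + 0) → (no moves)
Coarsest stable partition (strong bisimilarity classes):
  B0 = {p0}
  B1 = {p1}
  B2 = {p2, p3, q2}
  B3 = {q0}
  B4 = {q1}
p0 ∈ B0, q0 ∈ B3 → different blocks

P ≁ Q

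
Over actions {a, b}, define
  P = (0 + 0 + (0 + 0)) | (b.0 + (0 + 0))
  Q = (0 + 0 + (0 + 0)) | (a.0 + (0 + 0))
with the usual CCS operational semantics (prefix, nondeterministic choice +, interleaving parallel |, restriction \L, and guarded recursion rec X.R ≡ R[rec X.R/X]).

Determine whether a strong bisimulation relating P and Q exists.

NO

Reachable graph of P (2 states):
  s0 = (0 + 0 + (0 + 0)) | (b.0 + (0 + 0)) → =b=> s1
  s1 = (0 + 0 + (0 + 0)) | 0 → ·
Reachable graph of Q (2 states):
  t0 = (0 + 0 + (0 + 0)) | (a.0 + (0 + 0)) → =a=> t1
  t1 = (0 + 0 + (0 + 0)) | 0 → ·
Partition-refinement fixed point:
  B0 = {s0}
  B1 = {s1, t1}
  B2 = {t0}
s0 ∈ B0, t0 ∈ B2 → different blocks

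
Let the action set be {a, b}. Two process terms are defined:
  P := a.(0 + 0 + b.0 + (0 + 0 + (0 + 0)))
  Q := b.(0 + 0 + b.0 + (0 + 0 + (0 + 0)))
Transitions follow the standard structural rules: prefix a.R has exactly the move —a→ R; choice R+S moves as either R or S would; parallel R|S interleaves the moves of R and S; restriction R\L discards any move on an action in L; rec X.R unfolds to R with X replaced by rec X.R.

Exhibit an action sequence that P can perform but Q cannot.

a

P's transition system — 3 states:
  s0 = a.(0 + 0 + b.0 + (0 + 0 + (0 + 0))) | -a-> s1
  s1 = 0 + 0 + b.0 + (0 + 0 + (0 + 0)) | -b-> s2
  s2 = 0 | ∅
Q's transition system — 3 states:
  t0 = b.(0 + 0 + b.0 + (0 + 0 + (0 + 0))) | -b-> t1
  t1 = 0 + 0 + b.0 + (0 + 0 + (0 + 0)) | -b-> t2
  t2 = 0 | ∅
Run σ = ⟨a⟩ on P: start {s0}
  [1] a ⇒ {s1}
  P completes σ.
Run σ = ⟨a⟩ on Q: start {t0}
  [1] a ⇒ no successor for Q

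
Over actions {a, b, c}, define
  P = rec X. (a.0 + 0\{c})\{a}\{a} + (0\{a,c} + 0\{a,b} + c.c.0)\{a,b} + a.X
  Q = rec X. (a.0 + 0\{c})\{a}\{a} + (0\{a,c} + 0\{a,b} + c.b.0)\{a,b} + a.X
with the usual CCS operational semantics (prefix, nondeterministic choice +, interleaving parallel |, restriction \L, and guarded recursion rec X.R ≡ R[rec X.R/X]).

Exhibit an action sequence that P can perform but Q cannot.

cc

P's transition system — 3 states:
  p0 = rec X. (a.0 + 0\{c})\{a}\{a} + (0\{a,c} + 0\{a,b} + c.c.0)\{a,b} + a.X :: =a=> p0, =c=> p1
  p1 = (c.0)\{a,b} :: =c=> p2
  p2 = 0\{a,b} :: ∅
Q's transition system — 2 states:
  q0 = rec X. (a.0 + 0\{c})\{a}\{a} + (0\{a,c} + 0\{a,b} + c.b.0)\{a,b} + a.X :: =a=> q0, =c=> q1
  q1 = (b.0)\{a,b} :: ∅
Trace ⟨cc⟩ through P, begin at {p0}:
  [1] c ⇒ {p1}
  [2] c ⇒ {p2}
  ✓ P
Trace ⟨cc⟩ through Q, begin at {q0}:
  [1] c ⇒ {q1}
  [2] c ⇒ ∅  — Q cannot continue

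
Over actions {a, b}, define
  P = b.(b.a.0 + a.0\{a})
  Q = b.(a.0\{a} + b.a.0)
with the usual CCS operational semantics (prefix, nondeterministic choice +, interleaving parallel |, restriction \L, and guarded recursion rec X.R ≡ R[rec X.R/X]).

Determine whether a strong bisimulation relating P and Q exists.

YES

LTS(P): 5 reachable states
  u0 = b.(b.a.0 + a.0\{a}) | --b--▸ u1
  u1 = b.a.0 + a.0\{a} | --a--▸ u2, --b--▸ u3
  u2 = 0\{a} | (no moves)
  u3 = a.0 | --a--▸ u4
  u4 = 0 | (no moves)
LTS(Q): 5 reachable states
  v0 = b.(a.0\{a} + b.a.0) | --b--▸ v1
  v1 = a.0\{a} + b.a.0 | --a--▸ v2, --b--▸ v3
  v2 = 0\{a} | (no moves)
  v3 = a.0 | --a--▸ v4
  v4 = 0 | (no moves)
Coarsest stable partition (strong bisimilarity classes):
  B0 = {u0, v0}
  B1 = {u1, v1}
  B2 = {u3, v3}
  B3 = {u2, u4, v2, v4}
u0 ∈ B0, v0 ∈ B0 → same block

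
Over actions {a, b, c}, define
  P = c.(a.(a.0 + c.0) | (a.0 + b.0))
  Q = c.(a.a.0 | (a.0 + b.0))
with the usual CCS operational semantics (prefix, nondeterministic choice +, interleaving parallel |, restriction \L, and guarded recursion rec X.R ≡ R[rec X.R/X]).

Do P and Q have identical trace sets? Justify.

traces(P) ≠ traces(Q) — witness ⟨cac⟩

LTS(P): 7 reachable states
  u0 = c.(a.(a.0 + c.0) | (a.0 + b.0)) | =c=> u1
  u1 = a.(a.0 + c.0) | (a.0 + b.0) | =a=> u2, =a=> u3, =b=> u3
  u2 = (a.0 + c.0) | (a.0 + b.0) | =a=> u4, =a=> u5, =b=> u4, =c=> u5
  u3 = a.(a.0 + c.0) | 0 | =a=> u4
  u4 = (a.0 + c.0) | 0 | =a=> u6, =c=> u6
  u5 = 0 | (a.0 + b.0) | =a=> u6, =b=> u6
  u6 = 0 | 0 | ∅
LTS(Q): 7 reachable states
  v0 = c.(a.a.0 | (a.0 + b.0)) | =c=> v1
  v1 = a.a.0 | (a.0 + b.0) | =a=> v2, =a=> v3, =b=> v3
  v2 = a.0 | (a.0 + b.0) | =a=> v4, =a=> v5, =b=> v5
  v3 = a.a.0 | 0 | =a=> v5
  v4 = 0 | (a.0 + b.0) | =a=> v6, =b=> v6
  v5 = a.0 | 0 | =a=> v6
  v6 = 0 | 0 | ∅
Executing cac from P (initial set {u0}):
  step 1 (c): {u1}
  step 2 (a): {u2, u3}
  step 3 (c): {u5}
  — P admits the full trace.
Executing cac from Q (initial set {v0}):
  step 1 (c): {v1}
  step 2 (a): {v2, v3}
  step 3 (c): no successor for Q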